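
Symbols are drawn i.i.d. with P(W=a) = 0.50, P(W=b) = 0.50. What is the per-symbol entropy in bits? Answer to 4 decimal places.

H(W) = −Σ p·log₂ p.
  −(0.50)·log₂(0.50) = 0.50000
  −(0.50)·log₂(0.50) = 0.50000
Sum: 0.50000 + 0.50000 = 1.0000 bits.

1.0000 bits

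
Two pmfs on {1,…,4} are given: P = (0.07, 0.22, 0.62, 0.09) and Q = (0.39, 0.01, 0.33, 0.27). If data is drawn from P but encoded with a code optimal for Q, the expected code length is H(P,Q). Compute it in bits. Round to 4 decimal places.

H(P,Q) = −Σ p·log₂ q.
  −0.07·log₂(0.39) = 0.09509
  −0.22·log₂(0.01) = 1.46165
  −0.62·log₂(0.33) = 0.99167
  −0.09·log₂(0.27) = 0.17001
H(P,Q) = 2.7184 bits.

2.7184 bits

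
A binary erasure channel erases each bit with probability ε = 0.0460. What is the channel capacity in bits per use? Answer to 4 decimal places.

0.9540 bits

Binary erasure channel: capacity C = 1 − ε.
C = 1 − 0.0460 = 0.9540 bits per channel use.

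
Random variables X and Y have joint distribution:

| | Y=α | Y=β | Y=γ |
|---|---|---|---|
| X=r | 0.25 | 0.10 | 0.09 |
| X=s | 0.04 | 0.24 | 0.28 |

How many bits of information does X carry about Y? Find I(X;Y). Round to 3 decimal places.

Marginals: p(X) = (0.4400, 0.5600), p(Y) = (0.2900, 0.3400, 0.3700).
I(X;Y) = H(X) + H(Y) − H(X,Y).
H(X) = 0.9896, H(Y) = 1.5778, H(X,Y) = 2.3390.
I(X;Y) = 0.9896 + 1.5778 − 2.3390 = 0.228 bits.

0.228 bits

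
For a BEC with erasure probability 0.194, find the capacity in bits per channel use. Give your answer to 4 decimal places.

Binary erasure channel: capacity C = 1 − ε.
C = 1 − 0.194 = 0.8060 bits per channel use.

0.8060 bits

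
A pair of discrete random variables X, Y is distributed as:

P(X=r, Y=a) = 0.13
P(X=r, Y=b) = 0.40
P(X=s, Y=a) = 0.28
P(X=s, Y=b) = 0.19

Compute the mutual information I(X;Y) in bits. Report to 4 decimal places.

0.0930 bits

Marginals: p(X) = (0.5300, 0.4700), p(Y) = (0.4100, 0.5900).
I(X;Y) = H(X) + H(Y) − H(X,Y).
H(X) = 0.9974, H(Y) = 0.9765, H(X,Y) = 1.8809.
I(X;Y) = 0.9974 + 0.9765 − 1.8809 = 0.0930 bits.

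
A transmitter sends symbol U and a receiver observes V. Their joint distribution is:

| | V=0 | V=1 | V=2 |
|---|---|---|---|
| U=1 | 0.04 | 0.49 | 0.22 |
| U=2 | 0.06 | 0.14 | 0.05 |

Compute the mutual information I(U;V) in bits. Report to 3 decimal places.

Marginals: p(U) = (0.7500, 0.2500), p(V) = (0.1000, 0.6300, 0.2700).
I(U;V) = Σ p(x,y)·log₂[p(x,y)/(p(x)p(y))].
  (1,0): 0.04·log₂(0.5333) = -0.0363
  (1,1): 0.49·log₂(1.0370) = 0.0257
  (1,2): 0.22·log₂(1.0864) = 0.0263
  (2,0): 0.06·log₂(2.4000) = 0.0758
  (2,1): 0.14·log₂(0.8889) = -0.0238
  (2,2): 0.05·log₂(0.7407) = -0.0216
Sum = 0.046 bits.

0.046 bits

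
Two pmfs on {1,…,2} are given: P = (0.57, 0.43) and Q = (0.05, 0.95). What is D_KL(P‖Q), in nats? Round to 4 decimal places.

D(P‖Q) = Σ p·ln(p/q).
  0.57·ln(0.57/0.05) = 1.38716
  0.43·ln(0.43/0.95) = -0.34085
D(P‖Q) = 1.0463 nats.

1.0463 nats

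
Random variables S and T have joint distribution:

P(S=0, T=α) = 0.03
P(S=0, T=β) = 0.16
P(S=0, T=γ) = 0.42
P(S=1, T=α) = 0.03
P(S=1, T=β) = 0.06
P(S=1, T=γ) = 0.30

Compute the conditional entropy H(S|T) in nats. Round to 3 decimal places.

Marginals: p(S) = (0.6100, 0.3900), p(T) = (0.0600, 0.2200, 0.7200).
H(S|T) = Σ p(T) · H(S|T=·).
  T=α: p=0.0600, H(S|T=α) = 0.6931
  T=β: p=0.2200, H(S|T=β) = 0.5860
  T=γ: p=0.7200, H(S|T=γ) = 0.6792
Weighted sum = 0.660 nats.

0.660 nats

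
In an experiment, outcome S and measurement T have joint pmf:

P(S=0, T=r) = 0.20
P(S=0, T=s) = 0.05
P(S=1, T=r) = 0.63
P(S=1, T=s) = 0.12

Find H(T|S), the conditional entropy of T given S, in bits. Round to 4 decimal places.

0.6562 bits

Marginals: p(S) = (0.2500, 0.7500), p(T) = (0.8300, 0.1700).
H(T|S) = Σ p(S) · H(T|S=·).
  S=0: p=0.2500, H(T|S=0) = 0.7219
  S=1: p=0.7500, H(T|S=1) = 0.6343
Weighted sum = 0.6562 bits.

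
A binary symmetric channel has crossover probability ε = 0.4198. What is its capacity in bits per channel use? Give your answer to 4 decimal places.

Binary symmetric channel: C = 1 − h₂(ε) where h₂ is the binary entropy function.
h₂(0.4198) = −0.4198·log₂0.4198 − 0.5802·log₂0.5802 = 0.9814.
C = 1 − 0.9814 = 0.0186 bits per channel use.

0.0186 bits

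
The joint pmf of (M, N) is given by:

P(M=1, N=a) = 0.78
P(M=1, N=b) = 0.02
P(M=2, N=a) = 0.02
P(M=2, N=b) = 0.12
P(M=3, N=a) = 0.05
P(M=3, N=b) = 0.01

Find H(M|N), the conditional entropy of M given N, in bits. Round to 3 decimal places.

Chain rule: H(M|N) = H(M,N) − H(N).
Marginals: p(M) = (0.8000, 0.1400, 0.0600), p(N) = (0.8500, 0.1500).
H(M,N) = 1.1550 bits; H(N) = 0.6098 bits.
H(M|N) = 1.1550 − 0.6098 = 0.545 bits.

0.545 bits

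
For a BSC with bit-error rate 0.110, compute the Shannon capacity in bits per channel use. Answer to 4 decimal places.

0.5001 bits

Binary symmetric channel: C = 1 − h₂(ε) where h₂ is the binary entropy function.
h₂(0.110) = −0.110·log₂0.110 − 0.890·log₂0.890 = 0.4999.
C = 1 − 0.4999 = 0.5001 bits per channel use.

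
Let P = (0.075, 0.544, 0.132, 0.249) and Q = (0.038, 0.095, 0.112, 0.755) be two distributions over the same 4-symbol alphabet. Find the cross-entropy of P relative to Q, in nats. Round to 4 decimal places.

1.8847 nats

H(P,Q) = −Σ p·ln q.
  −0.075·ln(0.038) = 0.24526
  −0.544·ln(0.095) = 1.28051
  −0.132·ln(0.112) = 0.28898
  −0.249·ln(0.755) = 0.06998
H(P,Q) = 1.8847 nats.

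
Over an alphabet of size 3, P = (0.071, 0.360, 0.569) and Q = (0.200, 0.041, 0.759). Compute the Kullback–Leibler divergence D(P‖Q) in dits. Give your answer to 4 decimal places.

D(P‖Q) = Σ p·log₁₀(p/q).
  0.071·log₁₀(0.071/0.200) = -0.03193
  0.360·log₁₀(0.360/0.041) = 0.33967
  0.569·log₁₀(0.569/0.759) = -0.07120
D(P‖Q) = 0.2365 dits.

0.2365 dits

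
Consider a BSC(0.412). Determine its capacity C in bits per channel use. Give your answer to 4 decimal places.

Binary symmetric channel: C = 1 − h₂(ε) where h₂ is the binary entropy function.
h₂(0.412) = −0.412·log₂0.412 − 0.588·log₂0.588 = 0.9775.
C = 1 − 0.9775 = 0.0225 bits per channel use.

0.0225 bits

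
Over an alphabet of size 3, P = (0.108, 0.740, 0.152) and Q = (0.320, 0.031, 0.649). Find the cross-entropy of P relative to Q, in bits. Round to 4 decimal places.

H(P,Q) = −Σ p·log₂ q.
  −0.108·log₂(0.320) = 0.17754
  −0.740·log₂(0.031) = 3.70858
  −0.152·log₂(0.649) = 0.09480
H(P,Q) = 3.9809 bits.

3.9809 bits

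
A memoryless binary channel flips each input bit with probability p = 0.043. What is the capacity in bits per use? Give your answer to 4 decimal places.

0.7441 bits

Binary symmetric channel: C = 1 − h₂(ε) where h₂ is the binary entropy function.
h₂(0.043) = −0.043·log₂0.043 − 0.957·log₂0.957 = 0.2559.
C = 1 − 0.2559 = 0.7441 bits per channel use.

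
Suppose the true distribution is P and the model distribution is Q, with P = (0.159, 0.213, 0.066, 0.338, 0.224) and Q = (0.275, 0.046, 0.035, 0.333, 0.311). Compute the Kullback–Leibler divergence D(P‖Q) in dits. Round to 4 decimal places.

D(P‖Q) = Σ p·log₁₀(p/q).
  0.159·log₁₀(0.159/0.275) = -0.03783
  0.213·log₁₀(0.213/0.046) = 0.14178
  0.066·log₁₀(0.066/0.035) = 0.01818
  0.338·log₁₀(0.338/0.333) = 0.00219
  0.224·log₁₀(0.224/0.311) = -0.03192
D(P‖Q) = 0.0924 dits.

0.0924 dits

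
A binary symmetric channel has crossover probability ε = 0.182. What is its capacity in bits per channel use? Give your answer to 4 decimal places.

0.3156 bits

Binary symmetric channel: C = 1 − h₂(ε) where h₂ is the binary entropy function.
h₂(0.182) = −0.182·log₂0.182 − 0.818·log₂0.818 = 0.6844.
C = 1 − 0.6844 = 0.3156 bits per channel use.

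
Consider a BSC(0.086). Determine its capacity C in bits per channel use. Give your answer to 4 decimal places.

0.5770 bits

Binary symmetric channel: C = 1 − h₂(ε) where h₂ is the binary entropy function.
h₂(0.086) = −0.086·log₂0.086 − 0.914·log₂0.914 = 0.4230.
C = 1 − 0.4230 = 0.5770 bits per channel use.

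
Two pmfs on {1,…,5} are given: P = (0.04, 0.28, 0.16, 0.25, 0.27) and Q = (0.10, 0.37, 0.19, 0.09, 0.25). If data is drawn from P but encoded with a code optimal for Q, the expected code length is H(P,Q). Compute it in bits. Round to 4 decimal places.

H(P,Q) = −Σ p·log₂ q.
  −0.04·log₂(0.10) = 0.13288
  −0.28·log₂(0.37) = 0.40163
  −0.16·log₂(0.19) = 0.38335
  −0.25·log₂(0.09) = 0.86848
  −0.27·log₂(0.25) = 0.54000
H(P,Q) = 2.3263 bits.

2.3263 bits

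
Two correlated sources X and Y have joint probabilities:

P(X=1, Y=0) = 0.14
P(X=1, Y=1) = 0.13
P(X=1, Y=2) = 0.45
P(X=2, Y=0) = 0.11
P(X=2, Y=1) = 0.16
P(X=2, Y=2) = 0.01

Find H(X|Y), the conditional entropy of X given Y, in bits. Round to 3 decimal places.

0.605 bits

Chain rule: H(X|Y) = H(X,Y) − H(Y).
Marginals: p(X) = (0.7200, 0.2800), p(Y) = (0.2500, 0.2900, 0.4600).
H(X,Y) = 2.1379 bits; H(Y) = 1.5332 bits.
H(X|Y) = 2.1379 − 1.5332 = 0.605 bits.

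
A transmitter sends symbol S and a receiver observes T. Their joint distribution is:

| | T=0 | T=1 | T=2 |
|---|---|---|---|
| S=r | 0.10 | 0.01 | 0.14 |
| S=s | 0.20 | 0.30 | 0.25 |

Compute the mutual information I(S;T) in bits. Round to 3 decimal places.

Marginals: p(S) = (0.2500, 0.7500), p(T) = (0.3000, 0.3100, 0.3900).
I(S;T) = H(S) + H(T) − H(S,T).
H(S) = 0.8113, H(T) = 1.5747, H(S,T) = 2.2812.
I(S;T) = 0.8113 + 1.5747 − 2.2812 = 0.105 bits.

0.105 bits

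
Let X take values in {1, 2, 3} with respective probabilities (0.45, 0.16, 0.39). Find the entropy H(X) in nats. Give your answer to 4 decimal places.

H(X) = −Σ p·ln p.
  −(0.45)·ln(0.45) = 0.35933
  −(0.16)·ln(0.16) = 0.29321
  −(0.39)·ln(0.39) = 0.36723
Sum: 0.35933 + 0.29321 + 0.36723 = 1.0198 nats.

1.0198 nats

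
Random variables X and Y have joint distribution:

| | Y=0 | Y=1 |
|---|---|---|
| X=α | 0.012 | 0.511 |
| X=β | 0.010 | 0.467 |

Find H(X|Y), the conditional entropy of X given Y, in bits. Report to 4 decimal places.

Marginals: p(X) = (0.5230, 0.4770), p(Y) = (0.0220, 0.9780).
H(X|Y) = Σ p(Y) · H(X|Y=·).
  Y=0: p=0.0220, H(X|Y=0) = 0.9940
  Y=1: p=0.9780, H(X|Y=1) = 0.9985
Weighted sum = 0.9984 bits.

0.9984 bits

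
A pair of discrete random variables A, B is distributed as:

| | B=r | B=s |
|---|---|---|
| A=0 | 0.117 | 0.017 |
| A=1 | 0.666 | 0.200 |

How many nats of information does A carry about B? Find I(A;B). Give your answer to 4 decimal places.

Marginals: p(A) = (0.1340, 0.8660), p(B) = (0.7830, 0.2170).
I(A;B) = H(A) + H(B) − H(A,B).
H(A) = 0.3939, H(B) = 0.5231, H(A,B) = 0.9129.
I(A;B) = 0.3939 + 0.5231 − 0.9129 = 0.0041 nats.

0.0041 nats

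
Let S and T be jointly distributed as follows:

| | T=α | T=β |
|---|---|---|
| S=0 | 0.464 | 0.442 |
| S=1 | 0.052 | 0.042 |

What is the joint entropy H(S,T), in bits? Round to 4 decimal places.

H(S,T) = −Σ p(x,y)·log₂ p(x,y) over all 4 cells.
  cell (0,α): −0.464·log₂0.464 = 0.51402
  cell (0,β): −0.442·log₂0.442 = 0.52062
  cell (1,α): −0.052·log₂0.052 = 0.22180
  cell (1,β): −0.042·log₂0.042 = 0.19209
Sum = 1.4485 bits.

1.4485 bits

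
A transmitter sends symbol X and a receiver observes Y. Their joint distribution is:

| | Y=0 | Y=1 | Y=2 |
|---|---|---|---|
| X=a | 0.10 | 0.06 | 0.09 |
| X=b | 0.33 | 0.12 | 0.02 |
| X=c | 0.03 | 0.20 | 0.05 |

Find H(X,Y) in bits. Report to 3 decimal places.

H(X,Y) = −Σ p(x,y)·log₂ p(x,y) over all 9 cells.
  cell (a,0): −0.10·log₂0.10 = 0.3322
  cell (a,1): −0.06·log₂0.06 = 0.2435
  cell (a,2): −0.09·log₂0.09 = 0.3127
  cell (b,0): −0.33·log₂0.33 = 0.5278
  cell (b,1): −0.12·log₂0.12 = 0.3671
  cell (b,2): −0.02·log₂0.02 = 0.1129
  cell (c,0): −0.03·log₂0.03 = 0.1518
  cell (c,1): −0.20·log₂0.20 = 0.4644
  cell (c,2): −0.05·log₂0.05 = 0.2161
Sum = 2.728 bits.

2.728 bits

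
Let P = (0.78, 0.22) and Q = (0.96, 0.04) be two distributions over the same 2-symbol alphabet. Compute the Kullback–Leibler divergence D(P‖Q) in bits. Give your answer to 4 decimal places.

D(P‖Q) = Σ p·log₂(p/q).
  0.78·log₂(0.78/0.96) = -0.23366
  0.22·log₂(0.22/0.04) = 0.54107
D(P‖Q) = 0.3074 bits.

0.3074 bits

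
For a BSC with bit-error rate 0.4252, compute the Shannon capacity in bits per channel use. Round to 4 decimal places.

Binary symmetric channel: C = 1 − h₂(ε) where h₂ is the binary entropy function.
h₂(0.4252) = −0.4252·log₂0.4252 − 0.5748·log₂0.5748 = 0.9838.
C = 1 − 0.9838 = 0.0162 bits per channel use.

0.0162 bits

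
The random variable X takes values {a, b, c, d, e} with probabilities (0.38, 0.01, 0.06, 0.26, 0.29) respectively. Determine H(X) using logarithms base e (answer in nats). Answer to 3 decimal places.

H(X) = −Σ p·ln p.
  −(0.38)·ln(0.38) = 0.3677
  −(0.01)·ln(0.01) = 0.0461
  −(0.06)·ln(0.06) = 0.1688
  −(0.26)·ln(0.26) = 0.3502
  −(0.29)·ln(0.29) = 0.3590
Sum: 0.3677 + 0.0461 + 0.1688 + 0.3502 + 0.3590 = 1.292 nats.

1.292 nats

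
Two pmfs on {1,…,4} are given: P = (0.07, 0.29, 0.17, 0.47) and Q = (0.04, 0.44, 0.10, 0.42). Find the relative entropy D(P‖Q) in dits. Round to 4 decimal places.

0.0266 dits

D(P‖Q) = Σ p·log₁₀(p/q).
  0.07·log₁₀(0.07/0.04) = 0.01701
  0.29·log₁₀(0.29/0.44) = -0.05251
  0.17·log₁₀(0.17/0.10) = 0.03918
  0.47·log₁₀(0.47/0.42) = 0.02296
D(P‖Q) = 0.0266 dits.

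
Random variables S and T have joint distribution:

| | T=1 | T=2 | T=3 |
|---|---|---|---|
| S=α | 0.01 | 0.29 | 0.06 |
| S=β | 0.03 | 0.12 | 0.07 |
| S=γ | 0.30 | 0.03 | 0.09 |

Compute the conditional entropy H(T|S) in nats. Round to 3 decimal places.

Marginals: p(S) = (0.3600, 0.2200, 0.4200), p(T) = (0.3400, 0.4400, 0.2200).
H(T|S) = Σ p(S) · H(T|S=·).
  S=α: p=0.3600, H(T|S=α) = 0.5723
  S=β: p=0.2200, H(T|S=β) = 0.9667
  S=γ: p=0.4200, H(T|S=γ) = 0.7589
Weighted sum = 0.737 nats.

0.737 nats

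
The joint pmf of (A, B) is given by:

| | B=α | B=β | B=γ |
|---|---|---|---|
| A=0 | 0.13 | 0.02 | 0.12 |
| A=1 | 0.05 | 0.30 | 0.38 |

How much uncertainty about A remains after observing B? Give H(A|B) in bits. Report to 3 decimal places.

0.659 bits

Chain rule: H(A|B) = H(A,B) − H(B).
Marginals: p(A) = (0.2700, 0.7300), p(B) = (0.1800, 0.3200, 0.5000).
H(A,B) = 2.1302 bits; H(B) = 1.4713 bits.
H(A|B) = 2.1302 − 1.4713 = 0.659 bits.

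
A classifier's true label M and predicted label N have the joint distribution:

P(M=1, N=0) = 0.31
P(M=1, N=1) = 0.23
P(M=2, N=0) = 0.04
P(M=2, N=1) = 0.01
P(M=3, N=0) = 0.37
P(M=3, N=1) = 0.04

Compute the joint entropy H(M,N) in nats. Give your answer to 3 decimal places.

H(M,N) = −Σ p(x,y)·ln p(x,y) over all 6 cells.
  cell (1,0): −0.31·ln0.31 = 0.3631
  cell (1,1): −0.23·ln0.23 = 0.3380
  cell (2,0): −0.04·ln0.04 = 0.1288
  cell (2,1): −0.01·ln0.01 = 0.0461
  cell (3,0): −0.37·ln0.37 = 0.3679
  cell (3,1): −0.04·ln0.04 = 0.1288
Sum = 1.373 nats.

1.373 nats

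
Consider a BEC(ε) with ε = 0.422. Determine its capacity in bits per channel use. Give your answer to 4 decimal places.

0.5780 bits

Binary erasure channel: capacity C = 1 − ε.
C = 1 − 0.422 = 0.5780 bits per channel use.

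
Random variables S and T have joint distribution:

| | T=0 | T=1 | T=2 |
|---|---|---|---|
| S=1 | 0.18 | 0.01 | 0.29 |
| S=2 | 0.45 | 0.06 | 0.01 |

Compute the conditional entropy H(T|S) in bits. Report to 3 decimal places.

0.859 bits

Marginals: p(S) = (0.4800, 0.5200), p(T) = (0.6300, 0.0700, 0.3000).
H(T|S) = Σ p(S) · H(T|S=·).
  S=1: p=0.4800, H(T|S=1) = 1.0862
  S=2: p=0.5200, H(T|S=2) = 0.6496
Weighted sum = 0.859 bits.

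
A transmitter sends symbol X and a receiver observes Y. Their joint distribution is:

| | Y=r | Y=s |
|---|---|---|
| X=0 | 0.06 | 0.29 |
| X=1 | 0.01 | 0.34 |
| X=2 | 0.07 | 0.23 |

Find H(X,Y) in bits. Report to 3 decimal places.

H(X,Y) = −Σ p(x,y)·log₂ p(x,y) over all 6 cells.
  cell (0,r): −0.06·log₂0.06 = 0.2435
  cell (0,s): −0.29·log₂0.29 = 0.5179
  cell (1,r): −0.01·log₂0.01 = 0.0664
  cell (1,s): −0.34·log₂0.34 = 0.5292
  cell (2,r): −0.07·log₂0.07 = 0.2686
  cell (2,s): −0.23·log₂0.23 = 0.4877
Sum = 2.113 bits.

2.113 bits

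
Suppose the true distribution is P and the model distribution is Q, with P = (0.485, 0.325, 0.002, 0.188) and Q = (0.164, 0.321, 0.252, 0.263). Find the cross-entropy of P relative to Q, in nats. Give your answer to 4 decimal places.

H(P,Q) = −Σ p·ln q.
  −0.485·ln(0.164) = 0.87683
  −0.325·ln(0.321) = 0.36930
  −0.002·ln(0.252) = 0.00276
  −0.188·ln(0.263) = 0.25109
H(P,Q) = 1.5000 nats.

1.5000 nats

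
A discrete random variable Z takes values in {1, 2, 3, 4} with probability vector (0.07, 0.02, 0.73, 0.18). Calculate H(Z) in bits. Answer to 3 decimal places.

1.158 bits

H(Z) = −Σ p·log₂ p.
  −(0.07)·log₂(0.07) = 0.2686
  −(0.02)·log₂(0.02) = 0.1129
  −(0.73)·log₂(0.73) = 0.3314
  −(0.18)·log₂(0.18) = 0.4453
Sum: 0.2686 + 0.1129 + 0.3314 + 0.4453 = 1.158 bits.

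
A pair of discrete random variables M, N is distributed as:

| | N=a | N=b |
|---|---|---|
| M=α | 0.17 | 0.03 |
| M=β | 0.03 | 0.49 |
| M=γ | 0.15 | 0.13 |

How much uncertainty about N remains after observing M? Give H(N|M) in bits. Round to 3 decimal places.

0.566 bits

Chain rule: H(N|M) = H(M,N) − H(M).
Marginals: p(M) = (0.2000, 0.5200, 0.2800), p(N) = (0.3500, 0.6500).
H(M,N) = 2.0356 bits; H(M) = 1.4692 bits.
H(N|M) = 2.0356 − 1.4692 = 0.566 bits.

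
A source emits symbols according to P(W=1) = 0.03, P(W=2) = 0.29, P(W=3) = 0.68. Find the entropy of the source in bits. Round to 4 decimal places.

1.0480 bits

H(W) = −Σ p·log₂ p.
  −(0.03)·log₂(0.03) = 0.15177
  −(0.29)·log₂(0.29) = 0.51790
  −(0.68)·log₂(0.68) = 0.37835
Sum: 0.15177 + 0.51790 + 0.37835 = 1.0480 bits.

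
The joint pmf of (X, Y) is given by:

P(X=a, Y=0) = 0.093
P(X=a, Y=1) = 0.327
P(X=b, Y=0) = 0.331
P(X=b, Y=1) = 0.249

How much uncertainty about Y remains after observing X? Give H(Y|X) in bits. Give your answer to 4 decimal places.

0.8920 bits

Marginals: p(X) = (0.4200, 0.5800), p(Y) = (0.4240, 0.5760).
H(Y|X) = Σ p(X) · H(Y|X=·).
  X=a: p=0.4200, H(Y|X=a) = 0.7628
  X=b: p=0.5800, H(Y|X=b) = 0.9855
Weighted sum = 0.8920 bits.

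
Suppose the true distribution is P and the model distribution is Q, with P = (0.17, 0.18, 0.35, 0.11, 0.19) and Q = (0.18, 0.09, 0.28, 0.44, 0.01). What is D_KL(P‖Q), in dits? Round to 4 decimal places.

D(P‖Q) = Σ p·log₁₀(p/q).
  0.17·log₁₀(0.17/0.18) = -0.00422
  0.18·log₁₀(0.18/0.09) = 0.05419
  0.35·log₁₀(0.35/0.28) = 0.03392
  0.11·log₁₀(0.11/0.44) = -0.06623
  0.19·log₁₀(0.19/0.01) = 0.24296
D(P‖Q) = 0.2606 dits.

0.2606 dits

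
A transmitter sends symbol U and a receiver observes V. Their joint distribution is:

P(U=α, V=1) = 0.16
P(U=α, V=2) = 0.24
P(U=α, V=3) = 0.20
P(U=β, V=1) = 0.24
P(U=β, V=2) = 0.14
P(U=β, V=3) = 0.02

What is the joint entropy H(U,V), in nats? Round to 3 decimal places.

1.654 nats

H(U,V) = −Σ p(x,y)·ln p(x,y) over all 6 cells.
  cell (α,1): −0.16·ln0.16 = 0.2932
  cell (α,2): −0.24·ln0.24 = 0.3425
  cell (α,3): −0.20·ln0.20 = 0.3219
  cell (β,1): −0.24·ln0.24 = 0.3425
  cell (β,2): −0.14·ln0.14 = 0.2753
  cell (β,3): −0.02·ln0.02 = 0.0782
Sum = 1.654 nats.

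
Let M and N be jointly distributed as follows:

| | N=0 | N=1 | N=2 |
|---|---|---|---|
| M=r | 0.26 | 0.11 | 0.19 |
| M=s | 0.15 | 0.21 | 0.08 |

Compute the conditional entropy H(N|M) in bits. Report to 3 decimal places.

Chain rule: H(N|M) = H(M,N) − H(M).
Marginals: p(M) = (0.5600, 0.4400), p(N) = (0.4100, 0.3200, 0.2700).
H(M,N) = 2.4857 bits; H(M) = 0.9896 bits.
H(N|M) = 2.4857 − 0.9896 = 1.496 bits.

1.496 bits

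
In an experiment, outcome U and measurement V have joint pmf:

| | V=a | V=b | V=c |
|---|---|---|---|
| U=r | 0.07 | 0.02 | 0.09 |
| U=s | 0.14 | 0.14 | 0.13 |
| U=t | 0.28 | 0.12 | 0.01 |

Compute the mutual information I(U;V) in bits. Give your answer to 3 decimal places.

Marginals: p(U) = (0.1800, 0.4100, 0.4100), p(V) = (0.4900, 0.2800, 0.2300).
I(U;V) = Σ p(x,y)·log₂[p(x,y)/(p(x)p(y))].
  (r,a): 0.07·log₂(0.7937) = -0.0233
  (r,b): 0.02·log₂(0.3968) = -0.0267
  (r,c): 0.09·log₂(2.1739) = 0.1008
  (s,a): 0.14·log₂(0.6969) = -0.0729
  (s,b): 0.14·log₂(1.2195) = 0.0401
  (s,c): 0.13·log₂(1.3786) = 0.0602
  (t,a): 0.28·log₂(1.3937) = 0.1341
  (t,b): 0.12·log₂(1.0453) = 0.0077
  (t,c): 0.01·log₂(0.1060) = -0.0324
Sum = 0.188 bits.

0.188 bits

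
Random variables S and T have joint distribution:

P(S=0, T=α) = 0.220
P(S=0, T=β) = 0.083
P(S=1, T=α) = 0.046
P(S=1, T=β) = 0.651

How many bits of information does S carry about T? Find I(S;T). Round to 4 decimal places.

Marginals: p(S) = (0.3030, 0.6970), p(T) = (0.2660, 0.7340).
I(S;T) = Σ p(x,y)·log₂[p(x,y)/(p(x)p(y))].
  (0,α): 0.220·log₂(2.7296) = 0.31871
  (0,β): 0.083·log₂(0.3732) = -0.11802
  (1,α): 0.046·log₂(0.2481) = -0.09250
  (1,β): 0.651·log₂(1.2725) = 0.22632
Sum = 0.3345 bits.

0.3345 bits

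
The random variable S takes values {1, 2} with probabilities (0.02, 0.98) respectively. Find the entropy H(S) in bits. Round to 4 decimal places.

0.1414 bits

H(S) = −Σ p·log₂ p.
  −(0.02)·log₂(0.02) = 0.11288
  −(0.98)·log₂(0.98) = 0.02856
Sum: 0.11288 + 0.02856 = 0.1414 bits.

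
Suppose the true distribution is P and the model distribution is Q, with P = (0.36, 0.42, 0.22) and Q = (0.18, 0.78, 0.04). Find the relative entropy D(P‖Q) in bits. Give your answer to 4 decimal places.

D(P‖Q) = Σ p·log₂(p/q).
  0.36·log₂(0.36/0.18) = 0.36000
  0.42·log₂(0.42/0.78) = -0.37510
  0.22·log₂(0.22/0.04) = 0.54107
D(P‖Q) = 0.5260 bits.

0.5260 bits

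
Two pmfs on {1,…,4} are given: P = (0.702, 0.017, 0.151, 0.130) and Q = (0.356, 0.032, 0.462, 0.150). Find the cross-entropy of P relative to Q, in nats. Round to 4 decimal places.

H(P,Q) = −Σ p·ln q.
  −0.702·ln(0.356) = 0.72504
  −0.017·ln(0.032) = 0.05851
  −0.151·ln(0.462) = 0.11660
  −0.130·ln(0.150) = 0.24663
H(P,Q) = 1.1468 nats.

1.1468 nats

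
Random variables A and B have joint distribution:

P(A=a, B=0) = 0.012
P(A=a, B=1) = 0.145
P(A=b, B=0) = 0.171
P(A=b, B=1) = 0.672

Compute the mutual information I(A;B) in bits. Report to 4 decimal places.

Marginals: p(A) = (0.1570, 0.8430), p(B) = (0.1830, 0.8170).
I(A;B) = Σ p(x,y)·log₂[p(x,y)/(p(x)p(y))].
  (a,0): 0.012·log₂(0.4177) = -0.01511
  (a,1): 0.145·log₂(1.1304) = 0.02565
  (b,0): 0.171·log₂(1.1085) = 0.02540
  (b,1): 0.672·log₂(0.9757) = -0.02384
Sum = 0.0121 bits.

0.0121 bits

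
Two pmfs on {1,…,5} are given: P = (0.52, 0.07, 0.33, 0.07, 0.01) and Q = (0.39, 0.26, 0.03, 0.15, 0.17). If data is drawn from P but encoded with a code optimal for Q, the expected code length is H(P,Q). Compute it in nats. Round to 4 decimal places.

H(P,Q) = −Σ p·ln q.
  −0.52·ln(0.39) = 0.48964
  −0.07·ln(0.26) = 0.09430
  −0.33·ln(0.03) = 1.15716
  −0.07·ln(0.15) = 0.13280
  −0.01·ln(0.17) = 0.01772
H(P,Q) = 1.8916 nats.

1.8916 nats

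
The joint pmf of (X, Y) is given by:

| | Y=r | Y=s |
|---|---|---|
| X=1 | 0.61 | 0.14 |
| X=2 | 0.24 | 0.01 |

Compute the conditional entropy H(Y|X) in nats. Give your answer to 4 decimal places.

0.4030 nats

Chain rule: H(Y|X) = H(X,Y) − H(X).
Marginals: p(X) = (0.7500, 0.2500), p(Y) = (0.8500, 0.1500).
H(X,Y) = 0.9653 nats; H(X) = 0.5623 nats.
H(Y|X) = 0.9653 − 0.5623 = 0.4030 nats.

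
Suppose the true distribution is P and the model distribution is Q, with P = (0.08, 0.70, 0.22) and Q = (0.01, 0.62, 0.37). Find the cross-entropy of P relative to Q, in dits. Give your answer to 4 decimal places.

H(P,Q) = −Σ p·log₁₀ q.
  −0.08·log₁₀(0.01) = 0.16000
  −0.70·log₁₀(0.62) = 0.14533
  −0.22·log₁₀(0.37) = 0.09500
H(P,Q) = 0.4003 dits.

0.4003 dits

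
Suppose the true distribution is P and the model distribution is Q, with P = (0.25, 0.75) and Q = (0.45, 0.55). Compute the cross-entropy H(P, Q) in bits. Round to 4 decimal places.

H(P,Q) = −Σ p·log₂ q.
  −0.25·log₂(0.45) = 0.28800
  −0.75·log₂(0.55) = 0.64687
H(P,Q) = 0.9349 bits.

0.9349 bits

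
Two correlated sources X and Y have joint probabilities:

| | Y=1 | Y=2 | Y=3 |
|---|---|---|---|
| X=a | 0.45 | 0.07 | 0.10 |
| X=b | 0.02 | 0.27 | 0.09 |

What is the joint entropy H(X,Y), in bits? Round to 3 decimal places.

2.055 bits

H(X,Y) = −Σ p(x,y)·log₂ p(x,y) over all 6 cells.
  cell (a,1): −0.45·log₂0.45 = 0.5184
  cell (a,2): −0.07·log₂0.07 = 0.2686
  cell (a,3): −0.10·log₂0.10 = 0.3322
  cell (b,1): −0.02·log₂0.02 = 0.1129
  cell (b,2): −0.27·log₂0.27 = 0.5100
  cell (b,3): −0.09·log₂0.09 = 0.3127
Sum = 2.055 bits.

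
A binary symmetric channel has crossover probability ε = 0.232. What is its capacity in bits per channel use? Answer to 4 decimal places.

Binary symmetric channel: C = 1 − h₂(ε) where h₂ is the binary entropy function.
h₂(0.232) = −0.232·log₂0.232 − 0.768·log₂0.768 = 0.7815.
C = 1 − 0.7815 = 0.2185 bits per channel use.

0.2185 bits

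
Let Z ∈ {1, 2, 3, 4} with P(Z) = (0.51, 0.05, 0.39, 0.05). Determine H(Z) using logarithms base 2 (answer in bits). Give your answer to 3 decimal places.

1.457 bits

H(Z) = −Σ p·log₂ p.
  −(0.51)·log₂(0.51) = 0.4954
  −(0.05)·log₂(0.05) = 0.2161
  −(0.39)·log₂(0.39) = 0.5298
  −(0.05)·log₂(0.05) = 0.2161
Sum: 0.4954 + 0.2161 + 0.5298 + 0.2161 = 1.457 bits.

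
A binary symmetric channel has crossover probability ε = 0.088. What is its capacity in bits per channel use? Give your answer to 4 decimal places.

Binary symmetric channel: C = 1 − h₂(ε) where h₂ is the binary entropy function.
h₂(0.088) = −0.088·log₂0.088 − 0.912·log₂0.912 = 0.4298.
C = 1 − 0.4298 = 0.5702 bits per channel use.

0.5702 bits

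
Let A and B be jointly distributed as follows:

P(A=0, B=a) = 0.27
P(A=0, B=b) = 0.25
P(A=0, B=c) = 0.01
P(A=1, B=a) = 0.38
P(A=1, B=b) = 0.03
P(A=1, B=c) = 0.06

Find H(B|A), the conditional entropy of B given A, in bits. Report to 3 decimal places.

Marginals: p(A) = (0.5300, 0.4700), p(B) = (0.6500, 0.2800, 0.0700).
H(B|A) = Σ p(A) · H(B|A=·).
  A=0: p=0.5300, H(B|A=0) = 1.1151
  A=1: p=0.4700, H(B|A=1) = 0.8804
Weighted sum = 1.005 bits.

1.005 bits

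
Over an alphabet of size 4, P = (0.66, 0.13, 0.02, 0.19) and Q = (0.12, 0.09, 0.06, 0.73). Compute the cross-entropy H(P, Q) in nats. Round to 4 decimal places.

H(P,Q) = −Σ p·ln q.
  −0.66·ln(0.12) = 1.39937
  −0.13·ln(0.09) = 0.31303
  −0.02·ln(0.06) = 0.05627
  −0.19·ln(0.73) = 0.05980
H(P,Q) = 1.8285 nats.

1.8285 nats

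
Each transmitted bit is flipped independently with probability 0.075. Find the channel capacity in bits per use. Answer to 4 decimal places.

Binary symmetric channel: C = 1 − h₂(ε) where h₂ is the binary entropy function.
h₂(0.075) = −0.075·log₂0.075 − 0.925·log₂0.925 = 0.3843.
C = 1 − 0.3843 = 0.6157 bits per channel use.

0.6157 bits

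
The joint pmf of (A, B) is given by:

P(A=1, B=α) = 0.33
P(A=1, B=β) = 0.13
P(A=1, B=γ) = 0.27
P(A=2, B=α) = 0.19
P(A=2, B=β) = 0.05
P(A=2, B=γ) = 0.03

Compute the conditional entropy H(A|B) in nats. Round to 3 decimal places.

0.545 nats

Chain rule: H(A|B) = H(A,B) − H(B).
Marginals: p(A) = (0.7300, 0.2700), p(B) = (0.5200, 0.1800, 0.3000).
H(A,B) = 1.5551 nats; H(B) = 1.0099 nats.
H(A|B) = 1.5551 − 1.0099 = 0.545 nats.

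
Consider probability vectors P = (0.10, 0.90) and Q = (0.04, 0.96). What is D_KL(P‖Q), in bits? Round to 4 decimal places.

0.0484 bits

D(P‖Q) = Σ p·log₂(p/q).
  0.10·log₂(0.10/0.04) = 0.13219
  0.90·log₂(0.90/0.96) = -0.08380
D(P‖Q) = 0.0484 bits.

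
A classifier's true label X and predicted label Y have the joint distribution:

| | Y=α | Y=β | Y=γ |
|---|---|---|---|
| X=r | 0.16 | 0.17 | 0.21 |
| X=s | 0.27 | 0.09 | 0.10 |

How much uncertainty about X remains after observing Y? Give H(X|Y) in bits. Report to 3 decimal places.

0.933 bits

Chain rule: H(X|Y) = H(X,Y) − H(Y).
Marginals: p(X) = (0.5400, 0.4600), p(Y) = (0.4300, 0.2600, 0.3100).
H(X,Y) = 2.4853 bits; H(Y) = 1.5526 bits.
H(X|Y) = 2.4853 − 1.5526 = 0.933 bits.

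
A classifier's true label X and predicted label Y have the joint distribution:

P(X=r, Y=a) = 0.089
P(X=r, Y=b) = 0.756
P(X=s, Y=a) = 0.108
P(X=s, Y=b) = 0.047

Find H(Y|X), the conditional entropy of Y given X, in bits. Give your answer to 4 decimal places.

Chain rule: H(Y|X) = H(X,Y) − H(X).
Marginals: p(X) = (0.8450, 0.1550), p(Y) = (0.1970, 0.8030).
H(X,Y) = 1.1698 bits; H(X) = 0.6222 bits.
H(Y|X) = 1.1698 − 0.6222 = 0.5476 bits.

0.5476 bits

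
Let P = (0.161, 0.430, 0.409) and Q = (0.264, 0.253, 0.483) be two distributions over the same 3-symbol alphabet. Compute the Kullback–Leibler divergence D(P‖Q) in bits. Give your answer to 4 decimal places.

0.1160 bits

D(P‖Q) = Σ p·log₂(p/q).
  0.161·log₂(0.161/0.264) = -0.11487
  0.430·log₂(0.430/0.253) = 0.32904
  0.409·log₂(0.409/0.483) = -0.09813
D(P‖Q) = 0.1160 bits.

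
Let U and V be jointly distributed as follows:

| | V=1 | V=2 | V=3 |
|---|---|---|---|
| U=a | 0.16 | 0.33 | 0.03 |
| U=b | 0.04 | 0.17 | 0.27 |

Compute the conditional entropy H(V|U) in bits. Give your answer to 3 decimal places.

Marginals: p(U) = (0.5200, 0.4800), p(V) = (0.2000, 0.5000, 0.3000).
H(V|U) = Σ p(U) · H(V|U=·).
  U=a: p=0.5200, H(V|U=a) = 1.1770
  U=b: p=0.4800, H(V|U=b) = 1.2960
Weighted sum = 1.234 bits.

1.234 bits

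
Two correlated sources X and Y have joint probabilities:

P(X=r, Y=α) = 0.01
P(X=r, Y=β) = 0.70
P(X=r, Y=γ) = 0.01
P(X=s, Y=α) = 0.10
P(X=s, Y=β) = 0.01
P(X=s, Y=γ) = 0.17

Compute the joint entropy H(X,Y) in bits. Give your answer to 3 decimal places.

H(X,Y) = −Σ p(x,y)·log₂ p(x,y) over all 6 cells.
  cell (r,α): −0.01·log₂0.01 = 0.0664
  cell (r,β): −0.70·log₂0.70 = 0.3602
  cell (r,γ): −0.01·log₂0.01 = 0.0664
  cell (s,α): −0.10·log₂0.10 = 0.3322
  cell (s,β): −0.01·log₂0.01 = 0.0664
  cell (s,γ): −0.17·log₂0.17 = 0.4346
Sum = 1.326 bits.

1.326 bits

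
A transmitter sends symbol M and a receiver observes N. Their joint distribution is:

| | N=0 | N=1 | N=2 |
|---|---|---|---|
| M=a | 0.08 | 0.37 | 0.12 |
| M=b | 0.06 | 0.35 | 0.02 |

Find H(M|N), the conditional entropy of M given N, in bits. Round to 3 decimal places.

Marginals: p(M) = (0.5700, 0.4300), p(N) = (0.1400, 0.7200, 0.1400).
H(M|N) = Σ p(N) · H(M|N=·).
  N=0: p=0.1400, H(M|N=0) = 0.9852
  N=1: p=0.7200, H(M|N=1) = 0.9994
  N=2: p=0.1400, H(M|N=2) = 0.5917
Weighted sum = 0.940 bits.

0.940 bits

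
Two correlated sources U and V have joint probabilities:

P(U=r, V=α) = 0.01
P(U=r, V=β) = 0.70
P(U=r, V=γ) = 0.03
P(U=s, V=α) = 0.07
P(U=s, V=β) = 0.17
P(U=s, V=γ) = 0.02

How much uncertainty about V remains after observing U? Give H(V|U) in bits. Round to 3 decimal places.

0.568 bits

Marginals: p(U) = (0.7400, 0.2600), p(V) = (0.0800, 0.8700, 0.0500).
H(V|U) = Σ p(U) · H(V|U=·).
  U=r: p=0.7400, H(V|U=r) = 0.3472
  U=s: p=0.2600, H(V|U=s) = 1.1951
Weighted sum = 0.568 bits.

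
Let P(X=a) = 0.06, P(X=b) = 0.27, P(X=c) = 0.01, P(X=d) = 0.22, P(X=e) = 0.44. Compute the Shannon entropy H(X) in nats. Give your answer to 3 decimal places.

H(X) = −Σ p·ln p.
  −(0.06)·ln(0.06) = 0.1688
  −(0.27)·ln(0.27) = 0.3535
  −(0.01)·ln(0.01) = 0.0461
  −(0.22)·ln(0.22) = 0.3331
  −(0.44)·ln(0.44) = 0.3612
Sum: 0.1688 + 0.3535 + 0.0461 + 0.3331 + 0.3612 = 1.263 nats.

1.263 nats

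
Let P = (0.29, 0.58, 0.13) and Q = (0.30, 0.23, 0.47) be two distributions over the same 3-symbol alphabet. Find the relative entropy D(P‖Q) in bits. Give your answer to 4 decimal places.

0.5187 bits

D(P‖Q) = Σ p·log₂(p/q).
  0.29·log₂(0.29/0.30) = -0.01418
  0.58·log₂(0.58/0.23) = 0.77396
  0.13·log₂(0.13/0.47) = -0.24104
D(P‖Q) = 0.5187 bits.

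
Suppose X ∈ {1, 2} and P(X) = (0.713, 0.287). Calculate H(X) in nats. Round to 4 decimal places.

0.5994 nats

H(X) = −Σ p·ln p.
  −(0.713)·ln(0.713) = 0.24119
  −(0.287)·ln(0.287) = 0.35825
Sum: 0.24119 + 0.35825 = 0.5994 nats.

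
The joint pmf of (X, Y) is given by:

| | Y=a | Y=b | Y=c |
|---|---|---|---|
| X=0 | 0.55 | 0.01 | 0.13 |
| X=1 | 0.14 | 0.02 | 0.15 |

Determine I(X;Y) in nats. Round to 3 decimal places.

Marginals: p(X) = (0.6900, 0.3100), p(Y) = (0.6900, 0.0300, 0.2800).
I(X;Y) = H(X) + H(Y) − H(X,Y).
H(X) = 0.6191, H(Y) = 0.7177, H(X,Y) = 1.2782.
I(X;Y) = 0.6191 + 0.7177 − 1.2782 = 0.059 nats.

0.059 nats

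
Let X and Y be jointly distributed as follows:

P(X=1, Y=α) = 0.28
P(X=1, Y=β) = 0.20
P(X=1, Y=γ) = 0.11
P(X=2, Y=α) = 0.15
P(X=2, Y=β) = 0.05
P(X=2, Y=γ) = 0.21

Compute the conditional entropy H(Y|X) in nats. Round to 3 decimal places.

Chain rule: H(Y|X) = H(X,Y) − H(X).
Marginals: p(X) = (0.5900, 0.4100), p(Y) = (0.4300, 0.2500, 0.3200).
H(X,Y) = 1.6832 nats; H(X) = 0.6769 nats.
H(Y|X) = 1.6832 − 0.6769 = 1.006 nats.

1.006 nats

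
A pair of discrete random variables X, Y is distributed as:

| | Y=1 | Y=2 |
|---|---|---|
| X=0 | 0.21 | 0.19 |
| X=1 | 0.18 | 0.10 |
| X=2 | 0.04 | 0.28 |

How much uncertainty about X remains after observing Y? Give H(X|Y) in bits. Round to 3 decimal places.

Chain rule: H(X|Y) = H(X,Y) − H(Y).
Marginals: p(X) = (0.4000, 0.2800, 0.3200), p(Y) = (0.4300, 0.5700).
H(X,Y) = 2.4055 bits; H(Y) = 0.9858 bits.
H(X|Y) = 2.4055 − 0.9858 = 1.420 bits.

1.420 bits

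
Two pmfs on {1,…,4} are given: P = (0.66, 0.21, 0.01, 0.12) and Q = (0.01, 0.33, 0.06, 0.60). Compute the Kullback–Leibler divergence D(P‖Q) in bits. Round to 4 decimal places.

3.5479 bits

D(P‖Q) = Σ p·log₂(p/q).
  0.66·log₂(0.66/0.01) = 3.98930
  0.21·log₂(0.21/0.33) = -0.13694
  0.01·log₂(0.01/0.06) = -0.02585
  0.12·log₂(0.12/0.60) = -0.27863
D(P‖Q) = 3.5479 bits.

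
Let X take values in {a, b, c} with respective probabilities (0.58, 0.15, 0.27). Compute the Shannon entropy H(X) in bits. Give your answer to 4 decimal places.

H(X) = −Σ p·log₂ p.
  −(0.58)·log₂(0.58) = 0.45581
  −(0.15)·log₂(0.15) = 0.41054
  −(0.27)·log₂(0.27) = 0.51002
Sum: 0.45581 + 0.41054 + 0.51002 = 1.3764 bits.

1.3764 bits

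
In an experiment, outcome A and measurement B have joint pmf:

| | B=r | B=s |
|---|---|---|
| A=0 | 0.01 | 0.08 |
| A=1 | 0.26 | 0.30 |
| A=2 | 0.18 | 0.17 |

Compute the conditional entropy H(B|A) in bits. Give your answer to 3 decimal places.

0.953 bits

Chain rule: H(B|A) = H(A,B) − H(A).
Marginals: p(A) = (0.0900, 0.5600, 0.3500), p(B) = (0.4500, 0.5500).
H(A,B) = 2.2642 bits; H(A) = 1.3112 bits.
H(B|A) = 2.2642 − 1.3112 = 0.953 bits.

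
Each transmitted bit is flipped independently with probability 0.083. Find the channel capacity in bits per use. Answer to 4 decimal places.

0.5873 bits

Binary symmetric channel: C = 1 − h₂(ε) where h₂ is the binary entropy function.
h₂(0.083) = −0.083·log₂0.083 − 0.917·log₂0.917 = 0.4127.
C = 1 − 0.4127 = 0.5873 bits per channel use.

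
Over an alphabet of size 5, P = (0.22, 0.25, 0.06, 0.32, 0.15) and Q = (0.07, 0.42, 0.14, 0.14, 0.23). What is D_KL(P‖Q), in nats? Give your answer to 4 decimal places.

0.2718 nats

D(P‖Q) = Σ p·ln(p/q).
  0.22·ln(0.22/0.07) = 0.25193
  0.25·ln(0.25/0.42) = -0.12970
  0.06·ln(0.06/0.14) = -0.05084
  0.32·ln(0.32/0.14) = 0.26454
  0.15·ln(0.15/0.23) = -0.06412
D(P‖Q) = 0.2718 nats.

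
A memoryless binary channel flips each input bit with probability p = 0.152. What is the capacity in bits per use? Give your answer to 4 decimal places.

0.3852 bits

Binary symmetric channel: C = 1 − h₂(ε) where h₂ is the binary entropy function.
h₂(0.152) = −0.152·log₂0.152 − 0.848·log₂0.848 = 0.6148.
C = 1 − 0.6148 = 0.3852 bits per channel use.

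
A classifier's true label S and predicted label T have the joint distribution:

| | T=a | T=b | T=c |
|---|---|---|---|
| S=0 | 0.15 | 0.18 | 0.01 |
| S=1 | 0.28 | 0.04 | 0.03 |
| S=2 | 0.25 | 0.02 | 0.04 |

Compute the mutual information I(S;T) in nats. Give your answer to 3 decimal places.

Marginals: p(S) = (0.3400, 0.3500, 0.3100), p(T) = (0.6800, 0.2400, 0.0800).
I(S;T) = Σ p(x,y)·ln[p(x,y)/(p(x)p(y))].
  (0,a): 0.15·ln(0.6488) = -0.0649
  (0,b): 0.18·ln(2.2059) = 0.1424
  (0,c): 0.01·ln(0.3676) = -0.0100
  (1,a): 0.28·ln(1.1765) = 0.0455
  (1,b): 0.04·ln(0.4762) = -0.0297
  (1,c): 0.03·ln(1.0714) = 0.0021
  (2,a): 0.25·ln(1.1860) = 0.0426
  (2,b): 0.02·ln(0.2688) = -0.0263
  (2,c): 0.04·ln(1.6129) = 0.0191
Sum = 0.121 nats.

0.121 nats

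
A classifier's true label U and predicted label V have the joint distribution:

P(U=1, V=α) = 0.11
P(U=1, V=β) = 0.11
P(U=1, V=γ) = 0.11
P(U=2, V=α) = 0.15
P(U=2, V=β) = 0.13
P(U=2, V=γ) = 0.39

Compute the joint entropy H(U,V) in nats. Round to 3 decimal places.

H(U,V) = −Σ p(x,y)·ln p(x,y) over all 6 cells.
  cell (1,α): −0.11·ln0.11 = 0.2428
  cell (1,β): −0.11·ln0.11 = 0.2428
  cell (1,γ): −0.11·ln0.11 = 0.2428
  cell (2,α): −0.15·ln0.15 = 0.2846
  cell (2,β): −0.13·ln0.13 = 0.2652
  cell (2,γ): −0.39·ln0.39 = 0.3672
Sum = 1.645 nats.

1.645 nats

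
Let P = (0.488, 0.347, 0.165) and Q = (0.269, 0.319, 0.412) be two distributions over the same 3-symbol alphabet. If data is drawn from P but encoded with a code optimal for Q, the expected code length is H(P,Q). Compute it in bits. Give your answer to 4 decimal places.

H(P,Q) = −Σ p·log₂ q.
  −0.488·log₂(0.269) = 0.92443
  −0.347·log₂(0.319) = 0.57198
  −0.165·log₂(0.412) = 0.21108
H(P,Q) = 1.7075 bits.

1.7075 bits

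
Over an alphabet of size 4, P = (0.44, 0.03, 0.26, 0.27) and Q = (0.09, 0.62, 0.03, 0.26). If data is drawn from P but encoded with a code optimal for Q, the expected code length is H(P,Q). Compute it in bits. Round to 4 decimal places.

H(P,Q) = −Σ p·log₂ q.
  −0.44·log₂(0.09) = 1.52853
  −0.03·log₂(0.62) = 0.02069
  −0.26·log₂(0.03) = 1.31531
  −0.27·log₂(0.26) = 0.52472
H(P,Q) = 3.3893 bits.

3.3893 bits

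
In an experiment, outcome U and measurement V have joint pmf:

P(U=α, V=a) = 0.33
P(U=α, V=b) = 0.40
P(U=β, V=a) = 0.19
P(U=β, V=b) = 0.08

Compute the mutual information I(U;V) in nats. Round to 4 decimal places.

0.0256 nats

Marginals: p(U) = (0.7300, 0.2700), p(V) = (0.5200, 0.4800).
I(U;V) = Σ p(x,y)·ln[p(x,y)/(p(x)p(y))].
  (α,a): 0.33·ln(0.8693) = -0.04621
  (α,b): 0.40·ln(1.1416) = 0.05296
  (β,a): 0.19·ln(1.3533) = 0.05748
  (β,b): 0.08·ln(0.6173) = -0.03859
Sum = 0.0256 nats.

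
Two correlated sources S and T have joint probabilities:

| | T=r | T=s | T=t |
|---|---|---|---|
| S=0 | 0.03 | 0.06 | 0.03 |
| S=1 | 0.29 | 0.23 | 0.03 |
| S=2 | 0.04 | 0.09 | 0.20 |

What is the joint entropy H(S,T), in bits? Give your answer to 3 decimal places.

2.667 bits

H(S,T) = −Σ p(x,y)·log₂ p(x,y) over all 9 cells.
  cell (0,r): −0.03·log₂0.03 = 0.1518
  cell (0,s): −0.06·log₂0.06 = 0.2435
  cell (0,t): −0.03·log₂0.03 = 0.1518
  cell (1,r): −0.29·log₂0.29 = 0.5179
  cell (1,s): −0.23·log₂0.23 = 0.4877
  cell (1,t): −0.03·log₂0.03 = 0.1518
  cell (2,r): −0.04·log₂0.04 = 0.1858
  cell (2,s): −0.09·log₂0.09 = 0.3127
  cell (2,t): −0.20·log₂0.20 = 0.4644
Sum = 2.667 bits.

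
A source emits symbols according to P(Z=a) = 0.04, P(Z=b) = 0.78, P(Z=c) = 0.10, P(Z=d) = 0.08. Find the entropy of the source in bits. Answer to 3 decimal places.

1.089 bits

H(Z) = −Σ p·log₂ p.
  −(0.04)·log₂(0.04) = 0.1858
  −(0.78)·log₂(0.78) = 0.2796
  −(0.10)·log₂(0.10) = 0.3322
  −(0.08)·log₂(0.08) = 0.2915
Sum: 0.1858 + 0.2796 + 0.3322 + 0.2915 = 1.089 bits.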